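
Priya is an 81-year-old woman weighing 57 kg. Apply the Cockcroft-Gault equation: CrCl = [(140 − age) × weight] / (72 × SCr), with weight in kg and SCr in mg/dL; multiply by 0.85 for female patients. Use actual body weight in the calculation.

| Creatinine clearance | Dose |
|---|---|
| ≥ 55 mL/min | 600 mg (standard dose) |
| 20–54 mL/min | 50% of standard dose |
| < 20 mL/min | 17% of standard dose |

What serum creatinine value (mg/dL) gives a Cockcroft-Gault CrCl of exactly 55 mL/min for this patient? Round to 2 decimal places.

Standard dose requires CrCl ≥ 55 mL/min.
Set (140 − 81) × 57 × 0.85 / (72 × SCr) = 55
SCr = (140 − 81) × 57 × 0.85 / (72 × 55) = 0.722 mg/dL

0.72 mg/dL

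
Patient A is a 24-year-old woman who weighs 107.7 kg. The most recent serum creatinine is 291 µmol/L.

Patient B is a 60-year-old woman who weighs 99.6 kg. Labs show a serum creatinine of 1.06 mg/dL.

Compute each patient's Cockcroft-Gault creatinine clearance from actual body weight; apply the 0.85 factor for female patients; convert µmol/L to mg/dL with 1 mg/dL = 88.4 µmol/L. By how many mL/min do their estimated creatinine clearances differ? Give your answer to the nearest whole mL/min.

Patient A: SCr = 291 / 88.4 = 3.292 mg/dL
Patient A: CrCl = (140 − 24) × 107.7 / (72 × 3.292) × 0.85 = 12493.2 / 237.02 × 0.85 ≈ 44.8 mL/min
Patient B: CrCl = (140 − 60) × 99.6 / (72 × 1.06) × 0.85 = 7968.0 / 76.32 × 0.85 ≈ 88.7 mL/min
|44.8 − 88.7| = 43.9 mL/min

44 mL/min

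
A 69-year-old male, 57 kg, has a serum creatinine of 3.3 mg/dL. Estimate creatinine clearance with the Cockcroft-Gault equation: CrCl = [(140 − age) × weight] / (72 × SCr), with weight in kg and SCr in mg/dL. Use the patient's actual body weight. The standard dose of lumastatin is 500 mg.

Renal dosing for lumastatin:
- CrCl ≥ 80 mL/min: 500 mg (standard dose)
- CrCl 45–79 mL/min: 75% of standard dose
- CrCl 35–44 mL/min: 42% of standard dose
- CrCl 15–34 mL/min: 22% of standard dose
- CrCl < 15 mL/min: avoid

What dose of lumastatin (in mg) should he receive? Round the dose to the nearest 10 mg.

CrCl = (140 − 69) × 57 / (72 × 3.3) = 4047.0 / 237.60 ≈ 17.0 mL/min
CrCl ≈ 17 mL/min → bracket 15–34 mL/min.
22% of 500 mg = 110 mg

110 mg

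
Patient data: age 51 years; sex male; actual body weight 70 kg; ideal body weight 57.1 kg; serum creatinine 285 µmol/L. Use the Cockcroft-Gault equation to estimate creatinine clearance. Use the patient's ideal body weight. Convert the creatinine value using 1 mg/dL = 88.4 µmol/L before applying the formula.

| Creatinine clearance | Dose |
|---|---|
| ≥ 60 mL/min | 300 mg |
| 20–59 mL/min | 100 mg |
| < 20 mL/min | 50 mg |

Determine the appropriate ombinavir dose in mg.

SCr = 285 / 88.4 = 3.224 mg/dL
CrCl = (140 − 51) × 57.1 / (72 × 3.224) = 5081.9 / 232.13 ≈ 21.9 mL/min
CrCl ≈ 22 mL/min → bracket 20–59 mL/min.
Dose for this bracket: 100 mg.

100 mg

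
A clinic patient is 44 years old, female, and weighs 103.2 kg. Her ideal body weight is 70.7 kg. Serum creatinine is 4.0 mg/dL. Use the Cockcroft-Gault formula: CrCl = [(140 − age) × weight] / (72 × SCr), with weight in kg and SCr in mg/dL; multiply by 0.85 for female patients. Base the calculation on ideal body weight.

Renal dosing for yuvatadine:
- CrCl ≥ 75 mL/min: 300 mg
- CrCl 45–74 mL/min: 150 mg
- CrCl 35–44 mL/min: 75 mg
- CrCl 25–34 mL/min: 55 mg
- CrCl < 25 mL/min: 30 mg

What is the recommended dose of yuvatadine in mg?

30 mg

CrCl = (140 − 44) × 70.7 / (72 × 4) × 0.85 = 6787.2 / 288.00 × 0.85 ≈ 20.0 mL/min
CrCl ≈ 20 mL/min → bracket < 25 mL/min.
Dose for this bracket: 30 mg.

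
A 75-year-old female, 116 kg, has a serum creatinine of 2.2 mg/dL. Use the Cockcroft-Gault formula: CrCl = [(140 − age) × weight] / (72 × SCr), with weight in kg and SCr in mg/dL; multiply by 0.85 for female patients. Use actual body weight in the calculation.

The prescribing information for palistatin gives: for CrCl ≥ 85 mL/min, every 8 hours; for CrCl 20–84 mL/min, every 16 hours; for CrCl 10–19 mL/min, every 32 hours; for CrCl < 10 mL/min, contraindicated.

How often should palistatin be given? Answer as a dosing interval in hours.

every 16 hours

CrCl = (140 − 75) × 116 / (72 × 2.2) × 0.85 = 7540.0 / 158.40 × 0.85 ≈ 40.5 mL/min
CrCl ≈ 40 mL/min → bracket 20–84 mL/min → every 16 hours.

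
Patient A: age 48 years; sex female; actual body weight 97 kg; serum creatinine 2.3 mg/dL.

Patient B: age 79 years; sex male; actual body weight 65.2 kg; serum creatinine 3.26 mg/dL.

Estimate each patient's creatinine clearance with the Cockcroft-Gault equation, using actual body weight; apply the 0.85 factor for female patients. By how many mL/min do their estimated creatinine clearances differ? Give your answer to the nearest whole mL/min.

29 mL/min

Patient A: CrCl = (140 − 48) × 97 / (72 × 2.3) × 0.85 = 8924.0 / 165.60 × 0.85 ≈ 45.8 mL/min
Patient B: CrCl = (140 − 79) × 65.2 / (72 × 3.26) = 3977.2 / 234.72 ≈ 16.9 mL/min
|45.8 − 16.9| = 28.9 mL/min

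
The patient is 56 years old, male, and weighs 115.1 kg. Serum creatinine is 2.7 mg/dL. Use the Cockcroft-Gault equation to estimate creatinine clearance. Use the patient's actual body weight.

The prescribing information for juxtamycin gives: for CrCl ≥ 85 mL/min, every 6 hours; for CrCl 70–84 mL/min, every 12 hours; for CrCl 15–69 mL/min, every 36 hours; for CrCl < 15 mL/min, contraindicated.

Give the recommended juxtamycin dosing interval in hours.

every 36 hours

CrCl = (140 − 56) × 115.1 / (72 × 2.7) = 9668.4 / 194.40 ≈ 49.7 mL/min
CrCl ≈ 50 mL/min → bracket 15–69 mL/min → every 36 hours.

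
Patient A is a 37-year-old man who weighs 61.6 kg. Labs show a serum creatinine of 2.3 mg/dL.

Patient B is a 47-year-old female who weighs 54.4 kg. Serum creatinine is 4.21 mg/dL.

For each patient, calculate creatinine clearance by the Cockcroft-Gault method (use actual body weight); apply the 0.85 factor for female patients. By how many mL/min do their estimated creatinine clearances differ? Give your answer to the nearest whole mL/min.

Patient A: CrCl = (140 − 37) × 61.6 / (72 × 2.3) = 6344.8 / 165.60 ≈ 38.3 mL/min
Patient B: CrCl = (140 − 47) × 54.4 / (72 × 4.21) × 0.85 = 5059.2 / 303.12 × 0.85 ≈ 14.2 mL/min
|38.3 − 14.2| = 24.1 mL/min

24 mL/min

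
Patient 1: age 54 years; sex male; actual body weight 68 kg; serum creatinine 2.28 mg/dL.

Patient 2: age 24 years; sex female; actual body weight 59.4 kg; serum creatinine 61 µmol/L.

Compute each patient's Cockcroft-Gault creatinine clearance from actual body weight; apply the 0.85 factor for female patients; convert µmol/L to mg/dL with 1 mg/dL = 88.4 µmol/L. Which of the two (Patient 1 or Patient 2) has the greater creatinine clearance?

Patient 2

Patient 1: CrCl = (140 − 54) × 68 / (72 × 2.28) = 5848.0 / 164.16 ≈ 35.6 mL/min
Patient 2: SCr = 61 / 88.4 = 0.69 mg/dL
Patient 2: CrCl = (140 − 24) × 59.4 / (72 × 0.69) × 0.85 = 6890.4 / 49.68 × 0.85 ≈ 117.9 mL/min
35.6 vs 117.9 mL/min → Patient 2 is higher.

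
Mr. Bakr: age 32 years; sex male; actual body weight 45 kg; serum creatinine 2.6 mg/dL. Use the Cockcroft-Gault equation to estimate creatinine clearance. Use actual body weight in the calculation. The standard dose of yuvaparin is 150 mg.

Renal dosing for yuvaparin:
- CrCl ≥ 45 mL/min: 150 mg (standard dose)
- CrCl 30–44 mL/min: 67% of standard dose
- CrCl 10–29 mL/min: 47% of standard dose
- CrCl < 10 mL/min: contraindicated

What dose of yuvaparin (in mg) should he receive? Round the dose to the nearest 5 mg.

70 mg

CrCl = (140 − 32) × 45 / (72 × 2.6) = 4860.0 / 187.20 ≈ 26.0 mL/min
CrCl ≈ 26 mL/min → bracket 10–29 mL/min.
47% of 150 mg = 70.5 mg → 70 mg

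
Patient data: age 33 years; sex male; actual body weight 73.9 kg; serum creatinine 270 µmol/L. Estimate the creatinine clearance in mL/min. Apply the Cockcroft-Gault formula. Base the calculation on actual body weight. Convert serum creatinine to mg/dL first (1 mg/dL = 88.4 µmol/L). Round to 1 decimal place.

SCr = 270 / 88.4 = 3.054 mg/dL
CrCl = (140 − 33) × 73.9 / (72 × 3.054) = 7907.3 / 219.89 ≈ 36.0 mL/min

36.0 mL/min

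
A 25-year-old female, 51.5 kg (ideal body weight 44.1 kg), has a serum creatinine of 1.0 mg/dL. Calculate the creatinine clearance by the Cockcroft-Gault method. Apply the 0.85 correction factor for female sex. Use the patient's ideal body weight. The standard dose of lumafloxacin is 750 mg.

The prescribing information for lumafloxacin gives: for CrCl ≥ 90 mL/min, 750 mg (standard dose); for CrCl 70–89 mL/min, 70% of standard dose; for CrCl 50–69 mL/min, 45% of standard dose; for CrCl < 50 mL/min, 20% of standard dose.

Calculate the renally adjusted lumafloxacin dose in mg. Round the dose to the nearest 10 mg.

340 mg

CrCl = (140 − 25) × 44.1 / (72 × 1) × 0.85 = 5071.5 / 72.00 × 0.85 ≈ 59.9 mL/min
CrCl ≈ 60 mL/min → bracket 50–69 mL/min.
45% of 750 mg = 337.5 mg → 340 mg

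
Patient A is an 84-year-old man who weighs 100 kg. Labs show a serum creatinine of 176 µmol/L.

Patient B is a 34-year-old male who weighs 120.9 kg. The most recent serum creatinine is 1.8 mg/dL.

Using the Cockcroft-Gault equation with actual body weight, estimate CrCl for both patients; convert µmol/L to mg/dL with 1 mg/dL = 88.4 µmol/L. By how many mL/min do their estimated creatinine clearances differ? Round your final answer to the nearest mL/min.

60 mL/min

Patient A: SCr = 176 / 88.4 = 1.991 mg/dL
Patient A: CrCl = (140 − 84) × 100 / (72 × 1.991) = 5600.0 / 143.35 ≈ 39.1 mL/min
Patient B: CrCl = (140 − 34) × 120.9 / (72 × 1.8) = 12815.4 / 129.60 ≈ 98.9 mL/min
|39.1 − 98.9| = 59.8 mL/min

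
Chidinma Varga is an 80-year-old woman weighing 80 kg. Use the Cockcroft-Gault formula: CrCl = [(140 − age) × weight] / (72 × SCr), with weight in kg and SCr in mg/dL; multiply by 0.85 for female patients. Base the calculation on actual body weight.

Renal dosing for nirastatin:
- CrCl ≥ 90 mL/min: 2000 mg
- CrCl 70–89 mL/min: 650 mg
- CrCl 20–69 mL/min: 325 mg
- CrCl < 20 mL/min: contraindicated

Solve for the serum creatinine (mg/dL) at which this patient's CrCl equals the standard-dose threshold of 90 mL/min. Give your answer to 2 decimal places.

0.63 mg/dL

Standard dose requires CrCl ≥ 90 mL/min.
Set (140 − 80) × 80 × 0.85 / (72 × SCr) = 90
SCr = (140 − 80) × 80 × 0.85 / (72 × 90) = 0.630 mg/dL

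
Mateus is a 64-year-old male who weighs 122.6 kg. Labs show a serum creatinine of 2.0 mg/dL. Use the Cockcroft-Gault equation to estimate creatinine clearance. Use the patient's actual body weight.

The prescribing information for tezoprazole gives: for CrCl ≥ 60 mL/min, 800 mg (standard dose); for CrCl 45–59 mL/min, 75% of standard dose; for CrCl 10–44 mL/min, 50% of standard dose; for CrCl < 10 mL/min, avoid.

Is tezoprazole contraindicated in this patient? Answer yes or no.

CrCl = (140 − 64) × 122.6 / (72 × 2) = 9317.6 / 144.00 ≈ 64.7 mL/min
CrCl ≈ 65 mL/min, which is ≥ 10 mL/min.

no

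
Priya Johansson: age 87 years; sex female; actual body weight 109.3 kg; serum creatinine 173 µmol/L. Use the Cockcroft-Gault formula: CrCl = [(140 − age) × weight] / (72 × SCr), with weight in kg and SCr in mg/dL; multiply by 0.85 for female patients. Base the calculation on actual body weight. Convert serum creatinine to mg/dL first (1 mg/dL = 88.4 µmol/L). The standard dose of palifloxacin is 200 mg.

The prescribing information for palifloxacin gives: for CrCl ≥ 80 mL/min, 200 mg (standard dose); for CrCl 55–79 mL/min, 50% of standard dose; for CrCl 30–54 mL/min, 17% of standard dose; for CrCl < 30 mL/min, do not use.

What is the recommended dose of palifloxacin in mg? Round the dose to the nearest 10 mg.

30 mg

SCr = 173 / 88.4 = 1.957 mg/dL
CrCl = (140 − 87) × 109.3 / (72 × 1.957) × 0.85 = 5792.9 / 140.90 × 0.85 ≈ 34.9 mL/min
CrCl ≈ 35 mL/min → bracket 30–54 mL/min.
17% of 200 mg = 34 mg → 30 mg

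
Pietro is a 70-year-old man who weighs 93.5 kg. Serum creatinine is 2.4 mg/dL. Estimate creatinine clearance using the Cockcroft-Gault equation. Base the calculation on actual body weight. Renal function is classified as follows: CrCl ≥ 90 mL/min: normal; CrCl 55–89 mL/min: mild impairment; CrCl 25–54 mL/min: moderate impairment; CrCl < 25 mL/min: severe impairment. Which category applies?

CrCl = (140 − 70) × 93.5 / (72 × 2.4) = 6545.0 / 172.80 ≈ 37.9 mL/min
38 mL/min falls in the 'moderate impairment' range.

moderate impairment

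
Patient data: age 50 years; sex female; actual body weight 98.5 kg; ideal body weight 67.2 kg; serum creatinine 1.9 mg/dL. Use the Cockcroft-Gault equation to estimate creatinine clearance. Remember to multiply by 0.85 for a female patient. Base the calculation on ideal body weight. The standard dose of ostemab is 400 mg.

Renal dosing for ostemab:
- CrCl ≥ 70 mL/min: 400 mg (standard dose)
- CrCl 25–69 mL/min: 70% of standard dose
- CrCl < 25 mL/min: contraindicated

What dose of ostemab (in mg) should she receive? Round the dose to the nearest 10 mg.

CrCl = (140 − 50) × 67.2 / (72 × 1.9) × 0.85 = 6048.0 / 136.80 × 0.85 ≈ 37.6 mL/min
CrCl ≈ 38 mL/min → bracket 25–69 mL/min.
70% of 400 mg = 280 mg

280 mg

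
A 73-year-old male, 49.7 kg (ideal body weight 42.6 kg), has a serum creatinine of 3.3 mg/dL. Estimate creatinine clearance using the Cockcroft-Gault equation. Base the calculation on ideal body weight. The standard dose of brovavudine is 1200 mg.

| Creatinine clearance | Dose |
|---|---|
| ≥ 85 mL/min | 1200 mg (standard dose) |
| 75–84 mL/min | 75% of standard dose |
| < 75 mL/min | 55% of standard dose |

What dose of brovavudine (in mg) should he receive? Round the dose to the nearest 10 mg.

CrCl = (140 − 73) × 42.6 / (72 × 3.3) = 2854.2 / 237.60 ≈ 12.0 mL/min
CrCl ≈ 12 mL/min → bracket < 75 mL/min.
55% of 1200 mg = 660 mg

660 mg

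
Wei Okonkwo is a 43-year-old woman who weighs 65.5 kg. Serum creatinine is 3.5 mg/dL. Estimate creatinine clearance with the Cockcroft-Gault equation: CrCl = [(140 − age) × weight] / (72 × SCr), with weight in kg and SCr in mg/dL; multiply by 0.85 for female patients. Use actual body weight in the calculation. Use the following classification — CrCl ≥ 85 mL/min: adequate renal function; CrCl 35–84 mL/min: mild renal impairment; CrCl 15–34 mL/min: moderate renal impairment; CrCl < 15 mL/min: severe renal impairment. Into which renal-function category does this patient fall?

moderate renal impairment

CrCl = (140 − 43) × 65.5 / (72 × 3.5) × 0.85 = 6353.5 / 252.00 × 0.85 ≈ 21.4 mL/min
21 mL/min falls in the 'moderate renal impairment' range.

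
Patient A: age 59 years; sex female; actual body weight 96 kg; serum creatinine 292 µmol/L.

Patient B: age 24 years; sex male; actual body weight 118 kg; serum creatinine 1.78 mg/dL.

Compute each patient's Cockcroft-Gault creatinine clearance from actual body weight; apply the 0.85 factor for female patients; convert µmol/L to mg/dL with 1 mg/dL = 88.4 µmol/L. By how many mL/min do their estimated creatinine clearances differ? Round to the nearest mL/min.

79 mL/min

Patient A: SCr = 292 / 88.4 = 3.303 mg/dL
Patient A: CrCl = (140 − 59) × 96 / (72 × 3.303) × 0.85 = 7776.0 / 237.82 × 0.85 ≈ 27.8 mL/min
Patient B: CrCl = (140 − 24) × 118 / (72 × 1.78) = 13688.0 / 128.16 ≈ 106.8 mL/min
|27.8 − 106.8| = 79.0 mL/min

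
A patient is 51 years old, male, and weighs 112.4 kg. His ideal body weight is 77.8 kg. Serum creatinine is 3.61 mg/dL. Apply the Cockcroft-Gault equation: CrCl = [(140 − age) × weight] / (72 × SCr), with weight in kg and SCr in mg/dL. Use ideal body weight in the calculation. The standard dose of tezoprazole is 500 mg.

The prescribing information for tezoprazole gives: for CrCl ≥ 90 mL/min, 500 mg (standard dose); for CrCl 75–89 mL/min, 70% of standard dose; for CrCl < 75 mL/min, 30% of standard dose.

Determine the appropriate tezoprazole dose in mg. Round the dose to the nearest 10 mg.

CrCl = (140 − 51) × 77.8 / (72 × 3.61) = 6924.2 / 259.92 ≈ 26.6 mL/min
CrCl ≈ 27 mL/min → bracket < 75 mL/min.
30% of 500 mg = 150 mg

150 mg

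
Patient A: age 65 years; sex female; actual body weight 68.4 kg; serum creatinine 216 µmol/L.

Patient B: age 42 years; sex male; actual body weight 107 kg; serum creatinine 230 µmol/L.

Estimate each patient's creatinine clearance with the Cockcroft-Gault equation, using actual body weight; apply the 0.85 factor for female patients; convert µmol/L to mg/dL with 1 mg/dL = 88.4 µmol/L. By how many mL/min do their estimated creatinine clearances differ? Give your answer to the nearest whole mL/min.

Patient A: SCr = 216 / 88.4 = 2.443 mg/dL
Patient A: CrCl = (140 − 65) × 68.4 / (72 × 2.443) × 0.85 = 5130.0 / 175.90 × 0.85 ≈ 24.8 mL/min
Patient B: SCr = 230 / 88.4 = 2.602 mg/dL
Patient B: CrCl = (140 − 42) × 107 / (72 × 2.602) = 10486.0 / 187.34 ≈ 56.0 mL/min
|24.8 − 56.0| = 31.2 mL/min

31 mL/min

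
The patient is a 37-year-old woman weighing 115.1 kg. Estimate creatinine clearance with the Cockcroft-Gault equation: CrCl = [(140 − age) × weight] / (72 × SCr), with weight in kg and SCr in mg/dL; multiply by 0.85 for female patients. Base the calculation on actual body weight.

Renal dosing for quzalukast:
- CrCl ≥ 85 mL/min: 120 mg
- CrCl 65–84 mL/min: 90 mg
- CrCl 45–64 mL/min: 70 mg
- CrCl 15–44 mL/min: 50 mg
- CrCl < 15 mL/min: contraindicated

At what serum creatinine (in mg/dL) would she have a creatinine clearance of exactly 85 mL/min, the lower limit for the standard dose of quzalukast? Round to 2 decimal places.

1.65 mg/dL

Standard dose requires CrCl ≥ 85 mL/min.
Set (140 − 37) × 115.1 × 0.85 / (72 × SCr) = 85
SCr = (140 − 37) × 115.1 × 0.85 / (72 × 85) = 1.647 mg/dL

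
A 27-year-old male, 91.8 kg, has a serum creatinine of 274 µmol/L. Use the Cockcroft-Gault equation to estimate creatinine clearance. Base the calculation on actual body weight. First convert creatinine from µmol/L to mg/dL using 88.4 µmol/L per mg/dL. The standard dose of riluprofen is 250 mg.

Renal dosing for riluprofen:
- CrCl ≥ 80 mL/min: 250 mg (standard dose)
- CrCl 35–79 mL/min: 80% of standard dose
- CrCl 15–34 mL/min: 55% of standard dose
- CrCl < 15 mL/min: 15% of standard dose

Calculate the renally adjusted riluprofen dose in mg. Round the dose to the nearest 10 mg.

SCr = 274 / 88.4 = 3.1 mg/dL
CrCl = (140 − 27) × 91.8 / (72 × 3.1) = 10373.4 / 223.20 ≈ 46.5 mL/min
CrCl ≈ 46 mL/min → bracket 35–79 mL/min.
80% of 250 mg = 200 mg

200 mg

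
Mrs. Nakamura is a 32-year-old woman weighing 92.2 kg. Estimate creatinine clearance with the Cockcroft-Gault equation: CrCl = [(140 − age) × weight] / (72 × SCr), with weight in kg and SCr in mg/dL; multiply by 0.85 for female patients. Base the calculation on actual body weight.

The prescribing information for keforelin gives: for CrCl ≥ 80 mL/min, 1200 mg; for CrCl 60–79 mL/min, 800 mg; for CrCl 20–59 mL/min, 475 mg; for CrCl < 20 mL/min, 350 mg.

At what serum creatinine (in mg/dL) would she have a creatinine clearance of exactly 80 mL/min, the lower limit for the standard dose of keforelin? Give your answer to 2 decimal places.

1.47 mg/dL

Standard dose requires CrCl ≥ 80 mL/min.
Set (140 − 32) × 92.2 × 0.85 / (72 × SCr) = 80
SCr = (140 − 32) × 92.2 × 0.85 / (72 × 80) = 1.469 mg/dL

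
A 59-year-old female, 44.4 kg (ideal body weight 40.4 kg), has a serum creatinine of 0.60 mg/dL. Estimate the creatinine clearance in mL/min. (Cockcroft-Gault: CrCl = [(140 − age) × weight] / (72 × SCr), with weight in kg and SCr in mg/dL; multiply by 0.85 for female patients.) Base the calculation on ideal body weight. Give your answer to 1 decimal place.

CrCl = (140 − 59) × 40.4 / (72 × 0.6) × 0.85 = 3272.4 / 43.20 × 0.85 ≈ 64.4 mL/min

64.4 mL/min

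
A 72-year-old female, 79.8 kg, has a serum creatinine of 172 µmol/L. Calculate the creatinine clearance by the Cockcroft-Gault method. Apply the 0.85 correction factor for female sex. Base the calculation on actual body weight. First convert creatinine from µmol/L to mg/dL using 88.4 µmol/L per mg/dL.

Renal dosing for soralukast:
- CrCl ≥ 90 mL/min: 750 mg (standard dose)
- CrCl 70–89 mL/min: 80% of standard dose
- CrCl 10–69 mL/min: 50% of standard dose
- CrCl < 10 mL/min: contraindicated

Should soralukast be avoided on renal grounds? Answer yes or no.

SCr = 172 / 88.4 = 1.946 mg/dL
CrCl = (140 − 72) × 79.8 / (72 × 1.946) × 0.85 = 5426.4 / 140.11 × 0.85 ≈ 32.9 mL/min
CrCl ≈ 33 mL/min, which is ≥ 10 mL/min.

no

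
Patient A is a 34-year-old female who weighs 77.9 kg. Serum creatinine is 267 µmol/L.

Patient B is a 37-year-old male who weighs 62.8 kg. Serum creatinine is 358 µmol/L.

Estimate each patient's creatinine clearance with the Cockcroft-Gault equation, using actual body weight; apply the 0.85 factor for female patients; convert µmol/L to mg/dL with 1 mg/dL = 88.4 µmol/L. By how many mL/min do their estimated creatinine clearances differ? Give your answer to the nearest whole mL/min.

Patient A: SCr = 267 / 88.4 = 3.02 mg/dL
Patient A: CrCl = (140 − 34) × 77.9 / (72 × 3.02) × 0.85 = 8257.4 / 217.44 × 0.85 ≈ 32.3 mL/min
Patient B: SCr = 358 / 88.4 = 4.05 mg/dL
Patient B: CrCl = (140 − 37) × 62.8 / (72 × 4.05) = 6468.4 / 291.60 ≈ 22.2 mL/min
|32.3 − 22.2| = 10.1 mL/min

10 mL/min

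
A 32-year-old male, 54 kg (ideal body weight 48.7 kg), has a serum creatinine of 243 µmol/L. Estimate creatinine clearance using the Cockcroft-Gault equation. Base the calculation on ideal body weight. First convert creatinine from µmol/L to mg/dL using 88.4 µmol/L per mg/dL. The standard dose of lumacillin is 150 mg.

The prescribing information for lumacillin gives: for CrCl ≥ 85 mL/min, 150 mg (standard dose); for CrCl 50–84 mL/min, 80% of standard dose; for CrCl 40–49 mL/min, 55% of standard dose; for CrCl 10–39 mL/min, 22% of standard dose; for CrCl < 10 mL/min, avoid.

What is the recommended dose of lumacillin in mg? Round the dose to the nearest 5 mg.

35 mg

SCr = 243 / 88.4 = 2.749 mg/dL
CrCl = (140 − 32) × 48.7 / (72 × 2.749) = 5259.6 / 197.93 ≈ 26.6 mL/min
CrCl ≈ 27 mL/min → bracket 10–39 mL/min.
22% of 150 mg = 33 mg → 35 mg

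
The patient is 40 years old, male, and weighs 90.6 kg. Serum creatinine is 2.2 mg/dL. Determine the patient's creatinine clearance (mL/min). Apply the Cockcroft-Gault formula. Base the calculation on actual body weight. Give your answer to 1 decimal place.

CrCl = (140 − 40) × 90.6 / (72 × 2.2) = 9060.0 / 158.40 ≈ 57.2 mL/min

57.2 mL/min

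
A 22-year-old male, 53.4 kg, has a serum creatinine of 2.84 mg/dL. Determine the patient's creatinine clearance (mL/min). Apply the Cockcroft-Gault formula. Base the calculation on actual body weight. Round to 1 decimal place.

30.8 mL/min

CrCl = (140 − 22) × 53.4 / (72 × 2.84) = 6301.2 / 204.48 ≈ 30.8 mL/min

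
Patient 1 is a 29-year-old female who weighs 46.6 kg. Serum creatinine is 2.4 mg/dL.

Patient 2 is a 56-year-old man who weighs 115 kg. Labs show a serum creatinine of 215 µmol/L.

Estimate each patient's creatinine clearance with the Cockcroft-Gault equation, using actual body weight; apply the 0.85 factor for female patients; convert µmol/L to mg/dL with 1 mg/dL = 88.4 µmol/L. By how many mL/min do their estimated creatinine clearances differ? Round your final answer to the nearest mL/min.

Patient 1: CrCl = (140 − 29) × 46.6 / (72 × 2.4) × 0.85 = 5172.6 / 172.80 × 0.85 ≈ 25.4 mL/min
Patient 2: SCr = 215 / 88.4 = 2.432 mg/dL
Patient 2: CrCl = (140 − 56) × 115 / (72 × 2.432) = 9660.0 / 175.10 ≈ 55.2 mL/min
|25.4 − 55.2| = 29.8 mL/min

30 mL/min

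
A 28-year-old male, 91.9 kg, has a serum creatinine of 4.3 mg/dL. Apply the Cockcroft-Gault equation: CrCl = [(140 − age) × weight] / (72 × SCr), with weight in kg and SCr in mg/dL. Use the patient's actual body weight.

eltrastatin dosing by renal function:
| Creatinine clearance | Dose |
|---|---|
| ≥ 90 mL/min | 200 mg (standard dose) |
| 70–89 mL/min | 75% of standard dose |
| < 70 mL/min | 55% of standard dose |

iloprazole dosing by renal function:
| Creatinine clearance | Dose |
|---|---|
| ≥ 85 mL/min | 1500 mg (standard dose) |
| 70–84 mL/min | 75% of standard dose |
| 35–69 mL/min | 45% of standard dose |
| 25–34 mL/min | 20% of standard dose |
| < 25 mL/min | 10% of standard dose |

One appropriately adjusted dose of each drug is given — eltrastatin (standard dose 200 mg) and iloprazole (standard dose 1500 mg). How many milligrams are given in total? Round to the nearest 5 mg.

CrCl = (140 − 28) × 91.9 / (72 × 4.3) = 10292.8 / 309.60 ≈ 33.2 mL/min
CrCl ≈ 33 mL/min.
eltrastatin: < 70 mL/min → 55% of 200 mg = 110 mg.
iloprazole: 25–34 mL/min → 20% of 1500 mg = 300 mg.
Total = 110 + 300 = 410 mg.

410 mg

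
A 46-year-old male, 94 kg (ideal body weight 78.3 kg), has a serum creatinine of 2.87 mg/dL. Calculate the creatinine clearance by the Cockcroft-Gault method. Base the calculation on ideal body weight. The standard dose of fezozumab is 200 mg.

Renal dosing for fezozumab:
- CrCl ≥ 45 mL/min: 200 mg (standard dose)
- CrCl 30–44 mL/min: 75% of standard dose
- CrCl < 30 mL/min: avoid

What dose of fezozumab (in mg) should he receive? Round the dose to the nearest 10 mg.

CrCl = (140 − 46) × 78.3 / (72 × 2.87) = 7360.2 / 206.64 ≈ 35.6 mL/min
CrCl ≈ 36 mL/min → bracket 30–44 mL/min.
75% of 200 mg = 150 mg

150 mg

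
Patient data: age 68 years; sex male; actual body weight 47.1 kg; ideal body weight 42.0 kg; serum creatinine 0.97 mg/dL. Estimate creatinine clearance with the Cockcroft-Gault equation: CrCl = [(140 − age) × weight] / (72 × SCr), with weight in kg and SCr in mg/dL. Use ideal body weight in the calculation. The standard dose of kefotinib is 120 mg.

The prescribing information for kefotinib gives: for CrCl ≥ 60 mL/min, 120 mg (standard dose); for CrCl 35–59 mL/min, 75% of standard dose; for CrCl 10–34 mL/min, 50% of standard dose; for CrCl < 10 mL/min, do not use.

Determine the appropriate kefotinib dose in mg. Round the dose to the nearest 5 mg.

90 mg

CrCl = (140 − 68) × 42 / (72 × 0.97) = 3024.0 / 69.84 ≈ 43.3 mL/min
CrCl ≈ 43 mL/min → bracket 35–59 mL/min.
75% of 120 mg = 90 mg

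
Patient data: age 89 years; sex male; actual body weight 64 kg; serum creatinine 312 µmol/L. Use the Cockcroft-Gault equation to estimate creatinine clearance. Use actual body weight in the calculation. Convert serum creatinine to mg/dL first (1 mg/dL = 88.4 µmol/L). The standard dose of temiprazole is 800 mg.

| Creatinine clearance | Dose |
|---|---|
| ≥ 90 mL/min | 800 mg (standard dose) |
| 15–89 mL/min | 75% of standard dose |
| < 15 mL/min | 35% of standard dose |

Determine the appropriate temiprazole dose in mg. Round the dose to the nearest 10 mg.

280 mg

SCr = 312 / 88.4 = 3.529 mg/dL
CrCl = (140 − 89) × 64 / (72 × 3.529) = 3264.0 / 254.09 ≈ 12.8 mL/min
CrCl ≈ 13 mL/min → bracket < 15 mL/min.
35% of 800 mg = 280 mg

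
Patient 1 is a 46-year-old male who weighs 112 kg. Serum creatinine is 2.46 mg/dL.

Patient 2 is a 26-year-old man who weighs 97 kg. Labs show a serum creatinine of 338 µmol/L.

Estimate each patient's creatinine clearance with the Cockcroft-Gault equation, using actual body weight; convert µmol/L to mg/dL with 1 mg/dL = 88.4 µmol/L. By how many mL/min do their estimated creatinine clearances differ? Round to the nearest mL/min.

19 mL/min

Patient 1: CrCl = (140 − 46) × 112 / (72 × 2.46) = 10528.0 / 177.12 ≈ 59.4 mL/min
Patient 2: SCr = 338 / 88.4 = 3.824 mg/dL
Patient 2: CrCl = (140 − 26) × 97 / (72 × 3.824) = 11058.0 / 275.33 ≈ 40.2 mL/min
|59.4 − 40.2| = 19.2 mL/min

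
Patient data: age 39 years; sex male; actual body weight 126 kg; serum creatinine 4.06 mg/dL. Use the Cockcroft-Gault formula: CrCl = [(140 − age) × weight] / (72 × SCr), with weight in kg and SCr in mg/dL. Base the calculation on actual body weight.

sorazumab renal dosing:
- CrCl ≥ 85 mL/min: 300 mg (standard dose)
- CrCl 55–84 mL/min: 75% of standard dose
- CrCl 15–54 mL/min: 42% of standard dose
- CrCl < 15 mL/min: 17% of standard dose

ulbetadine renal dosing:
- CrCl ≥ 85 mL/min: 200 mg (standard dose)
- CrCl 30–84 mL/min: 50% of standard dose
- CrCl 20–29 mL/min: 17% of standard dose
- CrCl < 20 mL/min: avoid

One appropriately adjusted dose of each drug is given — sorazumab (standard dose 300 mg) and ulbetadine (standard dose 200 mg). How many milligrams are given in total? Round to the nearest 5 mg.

225 mg

CrCl = (140 − 39) × 126 / (72 × 4.06) = 12726.0 / 292.32 ≈ 43.5 mL/min
CrCl ≈ 44 mL/min.
sorazumab: 15–54 mL/min → 42% of 300 mg = 126 mg.
ulbetadine: 30–84 mL/min → 50% of 200 mg = 100 mg.
Total = 126 + 100 = 226 mg.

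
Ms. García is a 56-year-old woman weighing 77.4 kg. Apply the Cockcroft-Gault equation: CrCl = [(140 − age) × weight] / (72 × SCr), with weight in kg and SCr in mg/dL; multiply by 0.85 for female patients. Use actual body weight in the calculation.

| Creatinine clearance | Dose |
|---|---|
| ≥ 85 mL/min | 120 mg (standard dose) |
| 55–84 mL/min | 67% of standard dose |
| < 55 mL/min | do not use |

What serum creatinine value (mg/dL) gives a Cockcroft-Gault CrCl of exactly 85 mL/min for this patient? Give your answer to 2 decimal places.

0.90 mg/dL

Standard dose requires CrCl ≥ 85 mL/min.
Set (140 − 56) × 77.4 × 0.85 / (72 × SCr) = 85
SCr = (140 − 56) × 77.4 × 0.85 / (72 × 85) = 0.903 mg/dL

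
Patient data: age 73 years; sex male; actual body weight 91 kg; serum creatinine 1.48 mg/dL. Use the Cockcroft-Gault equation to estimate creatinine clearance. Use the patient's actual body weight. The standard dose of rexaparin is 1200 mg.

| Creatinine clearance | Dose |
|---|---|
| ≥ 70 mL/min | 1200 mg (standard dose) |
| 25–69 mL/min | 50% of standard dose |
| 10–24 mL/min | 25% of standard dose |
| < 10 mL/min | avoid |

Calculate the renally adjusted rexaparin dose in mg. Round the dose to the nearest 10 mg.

600 mg

CrCl = (140 − 73) × 91 / (72 × 1.48) = 6097.0 / 106.56 ≈ 57.2 mL/min
CrCl ≈ 57 mL/min → bracket 25–69 mL/min.
50% of 1200 mg = 600 mg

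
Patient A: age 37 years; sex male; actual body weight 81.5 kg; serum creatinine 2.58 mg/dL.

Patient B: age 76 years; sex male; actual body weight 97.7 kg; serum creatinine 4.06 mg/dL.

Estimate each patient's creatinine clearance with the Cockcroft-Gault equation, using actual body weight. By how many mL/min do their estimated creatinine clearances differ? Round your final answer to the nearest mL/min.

24 mL/min

Patient A: CrCl = (140 − 37) × 81.5 / (72 × 2.58) = 8394.5 / 185.76 ≈ 45.2 mL/min
Patient B: CrCl = (140 − 76) × 97.7 / (72 × 4.06) = 6252.8 / 292.32 ≈ 21.4 mL/min
|45.2 − 21.4| = 23.8 mL/min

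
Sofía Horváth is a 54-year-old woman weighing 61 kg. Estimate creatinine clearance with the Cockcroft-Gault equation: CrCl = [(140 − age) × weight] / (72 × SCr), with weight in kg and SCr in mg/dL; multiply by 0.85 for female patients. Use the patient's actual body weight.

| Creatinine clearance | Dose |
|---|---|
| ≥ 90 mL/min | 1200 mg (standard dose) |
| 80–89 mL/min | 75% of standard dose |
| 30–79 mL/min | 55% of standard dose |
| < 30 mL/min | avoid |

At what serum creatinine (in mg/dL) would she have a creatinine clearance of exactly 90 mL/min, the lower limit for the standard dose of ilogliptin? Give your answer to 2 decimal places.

0.69 mg/dL

Standard dose requires CrCl ≥ 90 mL/min.
Set (140 − 54) × 61 × 0.85 / (72 × SCr) = 90
SCr = (140 − 54) × 61 × 0.85 / (72 × 90) = 0.688 mg/dL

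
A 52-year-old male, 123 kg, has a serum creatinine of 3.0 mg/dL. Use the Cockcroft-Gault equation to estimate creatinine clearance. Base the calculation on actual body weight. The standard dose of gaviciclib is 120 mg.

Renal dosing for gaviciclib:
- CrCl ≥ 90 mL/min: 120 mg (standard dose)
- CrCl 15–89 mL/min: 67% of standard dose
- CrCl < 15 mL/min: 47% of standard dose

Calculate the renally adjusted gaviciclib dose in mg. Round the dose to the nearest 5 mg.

80 mg

CrCl = (140 − 52) × 123 / (72 × 3) = 10824.0 / 216.00 ≈ 50.1 mL/min
CrCl ≈ 50 mL/min → bracket 15–89 mL/min.
67% of 120 mg = 80.4 mg → 80 mg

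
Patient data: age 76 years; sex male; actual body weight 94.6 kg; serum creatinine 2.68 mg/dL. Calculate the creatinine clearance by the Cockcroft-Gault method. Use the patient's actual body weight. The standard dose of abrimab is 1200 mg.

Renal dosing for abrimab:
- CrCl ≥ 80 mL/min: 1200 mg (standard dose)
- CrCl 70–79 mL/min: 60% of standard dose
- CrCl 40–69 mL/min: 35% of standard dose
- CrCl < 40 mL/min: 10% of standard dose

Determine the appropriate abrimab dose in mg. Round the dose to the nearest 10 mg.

CrCl = (140 − 76) × 94.6 / (72 × 2.68) = 6054.4 / 192.96 ≈ 31.4 mL/min
CrCl ≈ 31 mL/min → bracket < 40 mL/min.
10% of 1200 mg = 120 mg

120 mg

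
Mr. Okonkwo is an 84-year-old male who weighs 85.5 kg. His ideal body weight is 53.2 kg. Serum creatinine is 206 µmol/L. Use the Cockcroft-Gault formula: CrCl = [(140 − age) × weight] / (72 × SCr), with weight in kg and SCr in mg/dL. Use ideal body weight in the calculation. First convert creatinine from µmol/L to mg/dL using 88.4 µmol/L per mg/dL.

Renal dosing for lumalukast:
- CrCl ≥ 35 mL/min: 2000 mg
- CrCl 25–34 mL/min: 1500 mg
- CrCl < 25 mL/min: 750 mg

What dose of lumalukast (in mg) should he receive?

750 mg

SCr = 206 / 88.4 = 2.33 mg/dL
CrCl = (140 − 84) × 53.2 / (72 × 2.33) = 2979.2 / 167.76 ≈ 17.8 mL/min
CrCl ≈ 18 mL/min → bracket < 25 mL/min.
Dose for this bracket: 750 mg.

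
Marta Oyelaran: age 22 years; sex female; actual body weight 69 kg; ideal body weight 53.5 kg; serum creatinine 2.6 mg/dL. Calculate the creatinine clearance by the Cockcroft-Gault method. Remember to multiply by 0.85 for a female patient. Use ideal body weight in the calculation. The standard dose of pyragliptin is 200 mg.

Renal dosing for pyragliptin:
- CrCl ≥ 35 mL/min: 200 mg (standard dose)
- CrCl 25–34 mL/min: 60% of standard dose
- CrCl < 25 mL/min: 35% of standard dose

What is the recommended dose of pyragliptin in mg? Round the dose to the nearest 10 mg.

CrCl = (140 − 22) × 53.5 / (72 × 2.6) × 0.85 = 6313.0 / 187.20 × 0.85 ≈ 28.7 mL/min
CrCl ≈ 29 mL/min → bracket 25–34 mL/min.
60% of 200 mg = 120 mg

120 mg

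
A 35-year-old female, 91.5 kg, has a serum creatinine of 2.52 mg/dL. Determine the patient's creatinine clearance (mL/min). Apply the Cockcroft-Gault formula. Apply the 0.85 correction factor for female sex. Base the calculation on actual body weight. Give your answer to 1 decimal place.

CrCl = (140 − 35) × 91.5 / (72 × 2.52) × 0.85 = 9607.5 / 181.44 × 0.85 ≈ 45.0 mL/min

45.0 mL/min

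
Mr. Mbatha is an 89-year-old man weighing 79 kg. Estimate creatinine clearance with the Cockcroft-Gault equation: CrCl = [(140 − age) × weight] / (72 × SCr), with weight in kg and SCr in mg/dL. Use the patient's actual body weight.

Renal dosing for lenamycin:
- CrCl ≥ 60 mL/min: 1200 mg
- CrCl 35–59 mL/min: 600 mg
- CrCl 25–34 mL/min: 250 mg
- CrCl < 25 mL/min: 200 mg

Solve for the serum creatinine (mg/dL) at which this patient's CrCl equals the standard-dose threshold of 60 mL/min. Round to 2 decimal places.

0.93 mg/dL

Standard dose requires CrCl ≥ 60 mL/min.
Set (140 − 89) × 79 / (72 × SCr) = 60
SCr = (140 − 89) × 79 / (72 × 60) = 0.933 mg/dL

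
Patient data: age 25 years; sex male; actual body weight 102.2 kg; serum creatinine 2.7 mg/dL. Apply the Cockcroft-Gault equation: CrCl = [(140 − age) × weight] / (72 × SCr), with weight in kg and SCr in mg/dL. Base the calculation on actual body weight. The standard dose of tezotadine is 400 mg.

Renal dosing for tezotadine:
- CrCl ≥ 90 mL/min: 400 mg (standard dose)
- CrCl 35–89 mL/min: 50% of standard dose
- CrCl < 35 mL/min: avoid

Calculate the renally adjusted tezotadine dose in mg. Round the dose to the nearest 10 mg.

200 mg

CrCl = (140 − 25) × 102.2 / (72 × 2.7) = 11753.0 / 194.40 ≈ 60.5 mL/min
CrCl ≈ 60 mL/min → bracket 35–89 mL/min.
50% of 400 mg = 200 mg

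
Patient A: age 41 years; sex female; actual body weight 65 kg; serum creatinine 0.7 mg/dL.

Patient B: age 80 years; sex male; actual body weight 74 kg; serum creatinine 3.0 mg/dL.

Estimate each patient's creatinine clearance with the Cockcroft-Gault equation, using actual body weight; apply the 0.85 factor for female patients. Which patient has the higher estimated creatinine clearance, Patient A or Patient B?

Patient A

Patient A: CrCl = (140 − 41) × 65 / (72 × 0.7) × 0.85 = 6435.0 / 50.40 × 0.85 ≈ 108.5 mL/min
Patient B: CrCl = (140 − 80) × 74 / (72 × 3) = 4440.0 / 216.00 ≈ 20.6 mL/min
108.5 vs 20.6 mL/min → Patient A is higher.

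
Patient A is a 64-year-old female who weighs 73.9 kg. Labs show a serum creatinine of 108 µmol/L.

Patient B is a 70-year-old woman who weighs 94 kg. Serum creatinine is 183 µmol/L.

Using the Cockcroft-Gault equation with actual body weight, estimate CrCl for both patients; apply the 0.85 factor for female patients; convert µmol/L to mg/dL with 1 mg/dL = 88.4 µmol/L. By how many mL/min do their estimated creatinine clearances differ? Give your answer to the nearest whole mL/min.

17 mL/min

Patient A: SCr = 108 / 88.4 = 1.222 mg/dL
Patient A: CrCl = (140 − 64) × 73.9 / (72 × 1.222) × 0.85 = 5616.4 / 87.98 × 0.85 ≈ 54.3 mL/min
Patient B: SCr = 183 / 88.4 = 2.07 mg/dL
Patient B: CrCl = (140 − 70) × 94 / (72 × 2.07) × 0.85 = 6580.0 / 149.04 × 0.85 ≈ 37.5 mL/min
|54.3 − 37.5| = 16.8 mL/min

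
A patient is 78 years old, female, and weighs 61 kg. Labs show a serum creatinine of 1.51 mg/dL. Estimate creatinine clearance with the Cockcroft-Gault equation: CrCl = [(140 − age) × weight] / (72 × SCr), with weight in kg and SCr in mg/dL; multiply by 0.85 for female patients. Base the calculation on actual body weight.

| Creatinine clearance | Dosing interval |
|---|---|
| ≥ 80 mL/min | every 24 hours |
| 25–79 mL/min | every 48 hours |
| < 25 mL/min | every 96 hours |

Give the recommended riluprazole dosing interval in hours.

CrCl = (140 − 78) × 61 / (72 × 1.51) × 0.85 = 3782.0 / 108.72 × 0.85 ≈ 29.6 mL/min
CrCl ≈ 30 mL/min → bracket 25–79 mL/min → every 48 hours.

every 48 hours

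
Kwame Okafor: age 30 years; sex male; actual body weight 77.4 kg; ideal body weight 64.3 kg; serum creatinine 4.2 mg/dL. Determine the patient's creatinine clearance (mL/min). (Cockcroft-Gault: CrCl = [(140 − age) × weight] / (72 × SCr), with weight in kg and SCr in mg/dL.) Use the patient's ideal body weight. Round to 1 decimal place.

23.4 mL/min

CrCl = (140 − 30) × 64.3 / (72 × 4.2) = 7073.0 / 302.40 ≈ 23.4 mL/min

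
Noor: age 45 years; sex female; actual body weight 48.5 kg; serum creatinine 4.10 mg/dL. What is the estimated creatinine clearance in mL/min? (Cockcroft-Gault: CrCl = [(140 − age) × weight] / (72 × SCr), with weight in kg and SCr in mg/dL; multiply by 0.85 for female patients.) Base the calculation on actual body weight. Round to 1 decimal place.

CrCl = (140 − 45) × 48.5 / (72 × 4.1) × 0.85 = 4607.5 / 295.20 × 0.85 ≈ 13.3 mL/min

13.3 mL/min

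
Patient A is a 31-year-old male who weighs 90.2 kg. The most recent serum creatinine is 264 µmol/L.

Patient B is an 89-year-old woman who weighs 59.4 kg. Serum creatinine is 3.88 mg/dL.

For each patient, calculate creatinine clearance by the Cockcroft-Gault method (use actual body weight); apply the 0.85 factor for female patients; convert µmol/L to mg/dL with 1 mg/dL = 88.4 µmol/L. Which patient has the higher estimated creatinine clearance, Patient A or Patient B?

Patient A

Patient A: SCr = 264 / 88.4 = 2.986 mg/dL
Patient A: CrCl = (140 − 31) × 90.2 / (72 × 2.986) = 9831.8 / 214.99 ≈ 45.7 mL/min
Patient B: CrCl = (140 − 89) × 59.4 / (72 × 3.88) × 0.85 = 3029.4 / 279.36 × 0.85 ≈ 9.2 mL/min
45.7 vs 9.2 mL/min → Patient A is higher.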